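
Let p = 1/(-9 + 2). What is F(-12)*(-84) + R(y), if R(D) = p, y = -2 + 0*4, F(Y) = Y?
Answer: 7055/7 ≈ 1007.9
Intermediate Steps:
p = -⅐ (p = 1/(-7) = -⅐ ≈ -0.14286)
y = -2 (y = -2 + 0 = -2)
R(D) = -⅐
F(-12)*(-84) + R(y) = -12*(-84) - ⅐ = 1008 - ⅐ = 7055/7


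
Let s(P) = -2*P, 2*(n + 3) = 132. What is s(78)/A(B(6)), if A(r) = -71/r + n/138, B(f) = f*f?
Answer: 129168/1255 ≈ 102.92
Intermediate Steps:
n = 63 (n = -3 + (½)*132 = -3 + 66 = 63)
B(f) = f²
A(r) = 21/46 - 71/r (A(r) = -71/r + 63/138 = -71/r + 63*(1/138) = -71/r + 21/46 = 21/46 - 71/r)
s(78)/A(B(6)) = (-2*78)/(21/46 - 71/(6²)) = -156/(21/46 - 71/36) = -156/(-1255/828) = -156*(-828/1255) = 129168/1255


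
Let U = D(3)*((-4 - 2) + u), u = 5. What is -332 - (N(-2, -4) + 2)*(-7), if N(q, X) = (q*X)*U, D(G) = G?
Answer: -486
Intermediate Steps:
U = -3 (U = 3*((-4 - 2) + 5) = 3*(-6 + 5) = 3*(-1) = -3)
N(q, X) = -3*X*q (N(q, X) = (q*X)*(-3) = (X*q)*(-3) = -3*X*q)
-332 - (N(-2, -4) + 2)*(-7) = -332 - (-3*(-4)*(-2) + 2)*(-7) = -332 - (-24 + 2)*(-7) = -332 - (-22)*(-7) = -332 - 1*154 = -332 - 154 = -486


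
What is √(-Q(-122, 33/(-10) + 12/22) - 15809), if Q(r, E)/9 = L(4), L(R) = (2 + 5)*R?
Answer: I*√16061 ≈ 126.73*I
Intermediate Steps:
L(R) = 7*R
Q(r, E) = 252 (Q(r, E) = 9*(7*4) = 9*28 = 252)
√(-Q(-122, 33/(-10) + 12/22) - 15809) = √(-1*252 - 15809) = √(-252 - 15809) = √(-16061) = I*√16061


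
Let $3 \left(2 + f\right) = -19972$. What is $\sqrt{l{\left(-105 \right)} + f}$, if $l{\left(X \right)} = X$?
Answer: $\frac{i \sqrt{60879}}{3} \approx 82.246 i$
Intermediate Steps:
$f = - \frac{19978}{3}$ ($f = -2 + \frac{1}{3} \left(-19972\right) = -2 - \frac{19972}{3} = - \frac{19978}{3} \approx -6659.3$)
$\sqrt{l{\left(-105 \right)} + f} = \sqrt{-105 - \frac{19978}{3}} = \sqrt{- \frac{20293}{3}} = \frac{i \sqrt{60879}}{3}$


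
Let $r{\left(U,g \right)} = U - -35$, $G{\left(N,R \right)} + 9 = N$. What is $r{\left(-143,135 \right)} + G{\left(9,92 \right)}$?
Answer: $-108$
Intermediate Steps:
$G{\left(N,R \right)} = -9 + N$
$r{\left(U,g \right)} = 35 + U$ ($r{\left(U,g \right)} = U + 35 = 35 + U$)
$r{\left(-143,135 \right)} + G{\left(9,92 \right)} = \left(35 - 143\right) + \left(-9 + 9\right) = -108 + 0 = -108$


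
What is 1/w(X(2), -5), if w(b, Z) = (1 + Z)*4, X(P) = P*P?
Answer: -1/16 ≈ -0.062500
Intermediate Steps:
X(P) = P²
w(b, Z) = 4 + 4*Z
1/w(X(2), -5) = 1/(4 + 4*(-5)) = 1/(4 - 20) = 1/(-16) = -1/16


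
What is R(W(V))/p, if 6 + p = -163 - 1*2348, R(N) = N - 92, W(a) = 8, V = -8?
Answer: 28/839 ≈ 0.033373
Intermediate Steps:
R(N) = -92 + N
p = -2517 (p = -6 + (-163 - 1*2348) = -6 + (-163 - 2348) = -6 - 2511 = -2517)
R(W(V))/p = (-92 + 8)/(-2517) = -84*(-1/2517) = 28/839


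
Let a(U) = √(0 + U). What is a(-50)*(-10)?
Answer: -50*I*√2 ≈ -70.711*I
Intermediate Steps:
a(U) = √U
a(-50)*(-10) = √(-50)*(-10) = (5*I*√2)*(-10) = -50*I*√2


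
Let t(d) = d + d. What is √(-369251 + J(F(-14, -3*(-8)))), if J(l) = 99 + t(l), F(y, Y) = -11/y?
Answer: 3*I*√2009819/7 ≈ 607.58*I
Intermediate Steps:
t(d) = 2*d
J(l) = 99 + 2*l
√(-369251 + J(F(-14, -3*(-8)))) = √(-369251 + (99 + 2*(-11/(-14)))) = √(-369251 + (99 + 2*(-11*(-1/14)))) = √(-369251 + (99 + 2*(11/14))) = √(-369251 + (99 + 11/7)) = √(-369251 + 704/7) = √(-2584053/7) = 3*I*√2009819/7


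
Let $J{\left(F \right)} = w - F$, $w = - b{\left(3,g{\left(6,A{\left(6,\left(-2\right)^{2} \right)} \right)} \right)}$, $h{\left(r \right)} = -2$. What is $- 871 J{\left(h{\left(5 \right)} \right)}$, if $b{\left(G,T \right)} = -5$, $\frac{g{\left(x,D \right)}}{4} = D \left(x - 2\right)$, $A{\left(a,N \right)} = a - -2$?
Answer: $-6097$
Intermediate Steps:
$A{\left(a,N \right)} = 2 + a$ ($A{\left(a,N \right)} = a + 2 = 2 + a$)
$g{\left(x,D \right)} = 4 D \left(-2 + x\right)$ ($g{\left(x,D \right)} = 4 D \left(x - 2\right) = 4 D \left(-2 + x\right)$)
$w = 5$ ($w = \left(-1\right) \left(-5\right) = 5$)
$J{\left(F \right)} = 5 - F$
$- 871 J{\left(h{\left(5 \right)} \right)} = - 871 \left(5 - -2\right) = - 871 \left(5 + 2\right) = \left(-871\right) 7 = -6097$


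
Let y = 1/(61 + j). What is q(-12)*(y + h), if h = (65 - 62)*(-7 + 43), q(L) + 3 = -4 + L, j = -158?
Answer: -199025/97 ≈ -2051.8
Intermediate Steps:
q(L) = -7 + L (q(L) = -3 + (-4 + L) = -7 + L)
h = 108 (h = 3*36 = 108)
y = -1/97 (y = 1/(61 - 158) = 1/(-97) = -1/97 ≈ -0.010309)
q(-12)*(y + h) = (-7 - 12)*(-1/97 + 108) = -19*10475/97 = -199025/97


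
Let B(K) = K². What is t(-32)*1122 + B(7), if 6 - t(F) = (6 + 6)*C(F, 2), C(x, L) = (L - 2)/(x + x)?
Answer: 6781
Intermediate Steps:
C(x, L) = (-2 + L)/(2*x) (C(x, L) = (-2 + L)/((2*x)) = (-2 + L)*(1/(2*x)) = (-2 + L)/(2*x))
t(F) = 6 (t(F) = 6 - (6 + 6)*(-2 + 2)/(2*F) = 6 - 12*(½)*0/F = 6 - 12*0 = 6 - 1*0 = 6 + 0 = 6)
t(-32)*1122 + B(7) = 6*1122 + 7² = 6732 + 49 = 6781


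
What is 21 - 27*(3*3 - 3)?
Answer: -141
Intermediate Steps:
21 - 27*(3*3 - 3) = 21 - 27*(9 - 3) = 21 - 27*6 = 21 - 162 = -141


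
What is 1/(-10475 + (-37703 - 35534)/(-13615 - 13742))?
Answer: -27357/286491338 ≈ -9.5490e-5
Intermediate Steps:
1/(-10475 + (-37703 - 35534)/(-13615 - 13742)) = 1/(-10475 - 73237/(-27357)) = 1/(-10475 - 73237*(-1/27357)) = 1/(-10475 + 73237/27357) = 1/(-286491338/27357) = -27357/286491338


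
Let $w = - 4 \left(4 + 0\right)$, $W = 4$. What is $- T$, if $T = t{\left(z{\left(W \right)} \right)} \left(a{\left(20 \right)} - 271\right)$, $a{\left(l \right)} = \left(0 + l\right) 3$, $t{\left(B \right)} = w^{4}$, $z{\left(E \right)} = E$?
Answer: $13828096$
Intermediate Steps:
$w = -16$ ($w = \left(-4\right) 4 = -16$)
$t{\left(B \right)} = 65536$ ($t{\left(B \right)} = \left(-16\right)^{4} = 65536$)
$a{\left(l \right)} = 3 l$ ($a{\left(l \right)} = l 3 = 3 l$)
$T = -13828096$ ($T = 65536 \left(3 \cdot 20 - 271\right) = 65536 \left(60 - 271\right) = 65536 \left(-211\right) = -13828096$)
$- T = \left(-1\right) \left(-13828096\right) = 13828096$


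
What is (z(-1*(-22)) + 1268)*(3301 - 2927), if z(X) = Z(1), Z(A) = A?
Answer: 474606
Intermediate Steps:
z(X) = 1
(z(-1*(-22)) + 1268)*(3301 - 2927) = (1 + 1268)*(3301 - 2927) = 1269*374 = 474606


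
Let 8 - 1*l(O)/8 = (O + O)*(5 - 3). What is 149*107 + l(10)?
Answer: 15687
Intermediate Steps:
l(O) = 64 - 32*O (l(O) = 64 - 8*(O + O)*(5 - 3) = 64 - 8*2*O*2 = 64 - 32*O)
149*107 + l(10) = 149*107 + (64 - 32*10) = 15943 + (64 - 320) = 15943 - 256 = 15687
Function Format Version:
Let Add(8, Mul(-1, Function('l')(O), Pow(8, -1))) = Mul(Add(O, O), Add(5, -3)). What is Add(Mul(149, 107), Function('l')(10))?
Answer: 15687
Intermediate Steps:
Function('l')(O) = Add(64, Mul(-32, O)) (Function('l')(O) = Add(64, Mul(-8, Mul(Add(O, O), Add(5, -3)))) = Add(64, Mul(-8, Mul(Mul(2, O), 2))) = Add(64, Mul(-8, Mul(4, O))) = Add(64, Mul(-32, O)))
Add(Mul(149, 107), Function('l')(10)) = Add(Mul(149, 107), Add(64, Mul(-32, 10))) = Add(15943, Add(64, -320)) = Add(15943, -256) = 15687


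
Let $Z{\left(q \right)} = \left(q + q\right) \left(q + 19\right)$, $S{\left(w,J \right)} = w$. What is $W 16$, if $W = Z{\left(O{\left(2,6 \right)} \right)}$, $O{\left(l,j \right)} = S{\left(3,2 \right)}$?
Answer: $2112$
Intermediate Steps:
$O{\left(l,j \right)} = 3$
$Z{\left(q \right)} = 2 q \left(19 + q\right)$
$W = 132$ ($W = 2 \cdot 3 \left(19 + 3\right) = 2 \cdot 3 \cdot 22 = 132$)
$W 16 = 132 \cdot 16 = 2112$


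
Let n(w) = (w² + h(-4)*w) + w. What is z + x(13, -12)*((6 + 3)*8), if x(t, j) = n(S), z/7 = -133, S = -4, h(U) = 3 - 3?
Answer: -67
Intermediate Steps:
h(U) = 0
n(w) = w + w² (n(w) = (w² + 0*w) + w = (w² + 0) + w = w² + w = w + w²)
z = -931 (z = 7*(-133) = -931)
x(t, j) = 12 (x(t, j) = -4*(1 - 4) = -4*(-3) = 12)
z + x(13, -12)*((6 + 3)*8) = -931 + 12*((6 + 3)*8) = -931 + 12*(9*8) = -931 + 12*72 = -931 + 864 = -67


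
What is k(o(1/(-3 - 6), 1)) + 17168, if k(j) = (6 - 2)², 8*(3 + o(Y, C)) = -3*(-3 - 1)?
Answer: 17184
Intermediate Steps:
o(Y, C) = -3/2 (o(Y, C) = -3 + (-3*(-3 - 1))/8 = -3 + (-3*(-4))/8 = -3 + (⅛)*12 = -3 + 3/2 = -3/2)
k(j) = 16 (k(j) = 4² = 16)
k(o(1/(-3 - 6), 1)) + 17168 = 16 + 17168 = 17184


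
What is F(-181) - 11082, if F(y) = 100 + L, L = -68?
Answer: -11050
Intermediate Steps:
F(y) = 32 (F(y) = 100 - 68 = 32)
F(-181) - 11082 = 32 - 11082 = -11050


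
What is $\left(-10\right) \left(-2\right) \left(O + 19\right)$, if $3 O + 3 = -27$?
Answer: $180$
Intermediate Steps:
$O = -10$ ($O = -1 + \frac{1}{3} \left(-27\right) = -1 - 9 = -10$)
$\left(-10\right) \left(-2\right) \left(O + 19\right) = \left(-10\right) \left(-2\right) \left(-10 + 19\right) = 20 \cdot 9 = 180$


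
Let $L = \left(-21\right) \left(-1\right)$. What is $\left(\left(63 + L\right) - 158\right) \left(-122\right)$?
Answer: $9028$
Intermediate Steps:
$L = 21$
$\left(\left(63 + L\right) - 158\right) \left(-122\right) = \left(\left(63 + 21\right) - 158\right) \left(-122\right) = \left(84 - 158\right) \left(-122\right) = \left(-74\right) \left(-122\right) = 9028$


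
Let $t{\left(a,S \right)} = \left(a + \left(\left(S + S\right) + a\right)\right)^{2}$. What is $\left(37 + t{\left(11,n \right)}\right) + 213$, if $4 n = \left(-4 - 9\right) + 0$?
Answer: $\frac{1961}{4} \approx 490.25$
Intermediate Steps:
$n = - \frac{13}{4}$ ($n = \frac{\left(-4 - 9\right) + 0}{4} = \frac{-13 + 0}{4} = \frac{1}{4} \left(-13\right) = - \frac{13}{4} \approx -3.25$)
$t{\left(a,S \right)} = \left(2 S + 2 a\right)^{2}$ ($t{\left(a,S \right)} = \left(a + \left(2 S + a\right)\right)^{2} = \left(a + \left(a + 2 S\right)\right)^{2} = \left(2 S + 2 a\right)^{2}$)
$\left(37 + t{\left(11,n \right)}\right) + 213 = \left(37 + 4 \left(- \frac{13}{4} + 11\right)^{2}\right) + 213 = \left(37 + 4 \left(\frac{31}{4}\right)^{2}\right) + 213 = \left(37 + 4 \cdot \frac{961}{16}\right) + 213 = \left(37 + \frac{961}{4}\right) + 213 = \frac{1109}{4} + 213 = \frac{1961}{4}$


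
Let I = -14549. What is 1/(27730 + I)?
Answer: 1/13181 ≈ 7.5867e-5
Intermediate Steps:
1/(27730 + I) = 1/(27730 - 14549) = 1/13181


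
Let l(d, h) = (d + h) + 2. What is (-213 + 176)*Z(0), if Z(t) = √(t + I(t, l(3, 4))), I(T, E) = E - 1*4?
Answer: -37*√5 ≈ -82.734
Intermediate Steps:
l(d, h) = 2 + d + h
I(T, E) = -4 + E (I(T, E) = E - 4 = -4 + E)
Z(t) = √(5 + t) (Z(t) = √(t + (-4 + (2 + 3 + 4))) = √(t + (-4 + 9)) = √(t + 5) = √(5 + t))
(-213 + 176)*Z(0) = (-213 + 176)*√(5 + 0) = -37*√5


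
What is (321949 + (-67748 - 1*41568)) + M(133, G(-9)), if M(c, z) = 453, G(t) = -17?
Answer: 213086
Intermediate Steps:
(321949 + (-67748 - 1*41568)) + M(133, G(-9)) = (321949 + (-67748 - 1*41568)) + 453 = (321949 + (-67748 - 41568)) + 453 = (321949 - 109316) + 453 = 212633 + 453 = 213086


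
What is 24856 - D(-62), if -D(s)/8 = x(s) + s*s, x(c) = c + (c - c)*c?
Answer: 55112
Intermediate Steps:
x(c) = c (x(c) = c + 0*c = c + 0 = c)
D(s) = -8*s - 8*s² (D(s) = -8*(s + s*s) = -8*(s + s²) = -8*s - 8*s²)
24856 - D(-62) = 24856 - 8*(-62)*(-1 - 1*(-62)) = 24856 - 8*(-62)*(-1 + 62) = 24856 - 8*(-62)*61 = 24856 - 1*(-30256) = 24856 + 30256 = 55112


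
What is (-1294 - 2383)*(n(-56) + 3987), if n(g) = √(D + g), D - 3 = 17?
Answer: -14660199 - 22062*I ≈ -1.466e+7 - 22062.0*I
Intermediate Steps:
D = 20 (D = 3 + 17 = 20)
n(g) = √(20 + g)
(-1294 - 2383)*(n(-56) + 3987) = (-1294 - 2383)*(√(20 - 56) + 3987) = -3677*(√(-36) + 3987) = -3677*(6*I + 3987) = -3677*(3987 + 6*I) = -14660199 - 22062*I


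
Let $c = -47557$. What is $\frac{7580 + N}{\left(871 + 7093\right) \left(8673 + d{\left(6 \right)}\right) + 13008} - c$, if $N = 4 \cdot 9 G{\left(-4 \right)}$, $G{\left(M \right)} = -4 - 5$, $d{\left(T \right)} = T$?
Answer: $\frac{821934338351}{17283141} \approx 47557.0$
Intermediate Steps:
$G{\left(M \right)} = -9$
$N = -324$ ($N = 4 \cdot 9 \left(-9\right) = 36 \left(-9\right) = -324$)
$\frac{7580 + N}{\left(871 + 7093\right) \left(8673 + d{\left(6 \right)}\right) + 13008} - c = \frac{7580 - 324}{\left(871 + 7093\right) \left(8673 + 6\right) + 13008} - -47557 = \frac{7256}{7964 \cdot 8679 + 13008} + 47557 = \frac{7256}{69119556 + 13008} + 47557 = \frac{7256}{69132564} + 47557 = 7256 \cdot \frac{1}{69132564} + 47557 = \frac{1814}{17283141} + 47557 = \frac{821934338351}{17283141}$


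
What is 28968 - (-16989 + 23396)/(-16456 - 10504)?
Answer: 780983687/26960 ≈ 28968.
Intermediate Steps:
28968 - (-16989 + 23396)/(-16456 - 10504) = 28968 - 6407/(-26960) = 28968 - 6407*(-1)/26960 = 28968 - 1*(-6407/26960) = 28968 + 6407/26960 = 780983687/26960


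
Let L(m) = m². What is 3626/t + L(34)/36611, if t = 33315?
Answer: 171263626/1219695465 ≈ 0.14041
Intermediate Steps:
3626/t + L(34)/36611 = 3626/33315 + 34²/36611 = 3626*(1/33315) + 1156*(1/36611) = 3626/33315 + 1156/36611 = 171263626/1219695465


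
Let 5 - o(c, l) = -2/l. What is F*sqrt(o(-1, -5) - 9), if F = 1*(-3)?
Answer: -3*I*sqrt(110)/5 ≈ -6.2929*I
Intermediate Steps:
F = -3
o(c, l) = 5 + 2/l (o(c, l) = 5 - (-2)/l = 5 + 2/l)
F*sqrt(o(-1, -5) - 9) = -3*sqrt((5 + 2/(-5)) - 9) = -3*sqrt((5 + 2*(-1/5)) - 9) = -3*sqrt((5 - 2/5) - 9) = -3*sqrt(23/5 - 9) = -3*I*sqrt(110)/5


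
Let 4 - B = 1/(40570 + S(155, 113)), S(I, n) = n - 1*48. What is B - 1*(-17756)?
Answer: 721677599/40635 ≈ 17760.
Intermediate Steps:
S(I, n) = -48 + n (S(I, n) = n - 48 = -48 + n)
B = 162539/40635 (B = 4 - 1/(40570 + (-48 + 113)) = 4 - 1/(40570 + 65) = 4 - 1/40635 = 162539/40635 ≈ 4.0000)
B - 1*(-17756) = 162539/40635 - 1*(-17756) = 162539/40635 + 17756 = 721677599/40635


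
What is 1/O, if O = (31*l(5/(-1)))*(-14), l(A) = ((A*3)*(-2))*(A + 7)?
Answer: -1/26040 ≈ -3.8402e-5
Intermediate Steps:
l(A) = -6*A*(7 + A) (l(A) = ((3*A)*(-2))*(7 + A) = (-6*A)*(7 + A) = -6*A*(7 + A))
O = -26040 (O = (31*(-6*5/(-1)*(7 + 5/(-1))))*(-14) = (31*(-6*5*(-1)*(7 + 5*(-1))))*(-14) = (31*(-6*(-5)*(7 - 5)))*(-14) = (31*(-6*(-5)*2))*(-14) = (31*60)*(-14) = 1860*(-14) = -26040)
1/O = 1/(-26040) = -1/26040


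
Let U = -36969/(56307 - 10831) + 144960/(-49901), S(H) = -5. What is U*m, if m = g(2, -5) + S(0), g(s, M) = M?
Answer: 42184955145/1134648938 ≈ 37.179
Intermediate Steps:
U = -8436991029/2269297876 (U = -36969/45476 + 144960*(-1/49901) = -36969*1/45476 - 144960/49901 = -36969/45476 - 144960/49901 = -8436991029/2269297876 ≈ -3.7179)
m = -10 (m = -5 - 5 = -10)
U*m = -8436991029/2269297876*(-10) = 42184955145/1134648938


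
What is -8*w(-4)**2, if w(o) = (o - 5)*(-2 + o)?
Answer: -23328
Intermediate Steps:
w(o) = (-5 + o)*(-2 + o)
-8*w(-4)**2 = -8*(10 + (-4)**2 - 7*(-4))**2 = -8*(10 + 16 + 28)**2 = -8*54**2 = -8*2916 = -23328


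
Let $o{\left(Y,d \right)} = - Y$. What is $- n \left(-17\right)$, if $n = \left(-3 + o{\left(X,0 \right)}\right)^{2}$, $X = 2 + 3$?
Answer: $1088$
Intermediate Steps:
$X = 5$
$n = 64$ ($n = \left(-3 - 5\right)^{2} = \left(-8\right)^{2} = 64$)
$- n \left(-17\right) = \left(-1\right) 64 \left(-17\right) = \left(-64\right) \left(-17\right) = 1088$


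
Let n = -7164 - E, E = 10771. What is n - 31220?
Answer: -49155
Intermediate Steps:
n = -17935 (n = -7164 - 1*10771 = -7164 - 10771 = -17935)
n - 31220 = -17935 - 31220 = -49155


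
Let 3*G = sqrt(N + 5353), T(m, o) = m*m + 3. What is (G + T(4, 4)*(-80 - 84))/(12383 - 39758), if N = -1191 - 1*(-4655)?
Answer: 3116/27375 - sqrt(8817)/82125 ≈ 0.11268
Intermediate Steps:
N = 3464 (N = -1191 + 4655 = 3464)
T(m, o) = 3 + m**2 (T(m, o) = m**2 + 3 = 3 + m**2)
G = sqrt(8817)/3 (G = sqrt(3464 + 5353)/3 = sqrt(8817)/3 ≈ 31.300)
(G + T(4, 4)*(-80 - 84))/(12383 - 39758) = (sqrt(8817)/3 + (3 + 4**2)*(-80 - 84))/(12383 - 39758) = (sqrt(8817)/3 + (3 + 16)*(-164))/(-27375) = (sqrt(8817)/3 + 19*(-164))*(-1/27375) = (sqrt(8817)/3 - 3116)*(-1/27375) = (-3116 + sqrt(8817)/3)*(-1/27375) = 3116/27375 - sqrt(8817)/82125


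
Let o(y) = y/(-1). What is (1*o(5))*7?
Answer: -35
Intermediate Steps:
o(y) = -y (o(y) = y*(-1) = -y)
(1*o(5))*7 = (1*(-1*5))*7 = (1*(-5))*7 = -5*7 = -35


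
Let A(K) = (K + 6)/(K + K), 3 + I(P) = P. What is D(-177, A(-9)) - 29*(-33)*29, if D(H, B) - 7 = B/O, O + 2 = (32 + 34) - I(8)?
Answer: 9827041/354 ≈ 27760.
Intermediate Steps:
I(P) = -3 + P
O = 59 (O = -2 + ((32 + 34) - (-3 + 8)) = -2 + (66 - 1*5) = -2 + (66 - 5) = -2 + 61 = 59)
A(K) = (6 + K)/(2*K) (A(K) = (6 + K)/((2*K)) = (6 + K)*(1/(2*K)) = (6 + K)/(2*K))
D(H, B) = 7 + B/59
D(-177, A(-9)) - 29*(-33)*29 = (7 + ((½)*(6 - 9)/(-9))/59) - 29*(-33)*29 = (7 + ((½)*(-⅑)*(-3))/59) - (-957)*29 = (7 + (1/59)*(⅙)) - 1*(-27753) = (7 + 1/354) + 27753 = 2479/354 + 27753 = 9827041/354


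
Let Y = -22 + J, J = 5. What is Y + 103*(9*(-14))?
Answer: -12995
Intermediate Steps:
Y = -17 (Y = -22 + 5 = -17)
Y + 103*(9*(-14)) = -17 + 103*(9*(-14)) = -17 + 103*(-126) = -17 - 12978 = -12995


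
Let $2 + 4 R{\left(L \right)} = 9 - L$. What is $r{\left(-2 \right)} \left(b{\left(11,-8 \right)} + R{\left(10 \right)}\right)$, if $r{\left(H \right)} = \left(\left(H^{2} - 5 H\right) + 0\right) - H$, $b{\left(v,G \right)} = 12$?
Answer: $180$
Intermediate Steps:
$r{\left(H \right)} = H^{2} - 6 H$ ($r{\left(H \right)} = \left(H^{2} - 5 H\right) - H = H^{2} - 6 H$)
$R{\left(L \right)} = \frac{7}{4} - \frac{L}{4}$ ($R{\left(L \right)} = - \frac{1}{2} + \frac{9 - L}{4} = - \frac{1}{2} - \left(- \frac{9}{4} + \frac{L}{4}\right) = \frac{7}{4} - \frac{L}{4}$)
$r{\left(-2 \right)} \left(b{\left(11,-8 \right)} + R{\left(10 \right)}\right) = - 2 \left(-6 - 2\right) \left(12 + \left(\frac{7}{4} - \frac{5}{2}\right)\right) = \left(-2\right) \left(-8\right) \left(12 + \left(\frac{7}{4} - \frac{5}{2}\right)\right) = 16 \left(12 - \frac{3}{4}\right) = 16 \cdot \frac{45}{4} = 180$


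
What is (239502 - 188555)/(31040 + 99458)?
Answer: 50947/130498 ≈ 0.39040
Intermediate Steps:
(239502 - 188555)/(31040 + 99458) = 50947/130498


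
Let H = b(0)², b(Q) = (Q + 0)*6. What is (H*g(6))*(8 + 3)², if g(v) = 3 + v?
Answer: 0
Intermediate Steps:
b(Q) = 6*Q (b(Q) = Q*6 = 6*Q)
H = 0 (H = (6*0)² = 0² = 0)
(H*g(6))*(8 + 3)² = (0*(3 + 6))*(8 + 3)² = (0*9)*11² = 0*121 = 0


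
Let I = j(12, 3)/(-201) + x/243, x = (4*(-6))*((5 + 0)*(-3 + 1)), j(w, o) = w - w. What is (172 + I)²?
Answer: 196336144/6561 ≈ 29925.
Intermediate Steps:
j(w, o) = 0
x = 240 (x = -120*(-2) = -24*(-10) = 240)
I = 80/81 (I = 0/(-201) + 240/243 = 0*(-1/201) + 240*(1/243) = 0 + 80/81 = 80/81 ≈ 0.98765)
(172 + I)² = (172 + 80/81)² = (14012/81)² = 196336144/6561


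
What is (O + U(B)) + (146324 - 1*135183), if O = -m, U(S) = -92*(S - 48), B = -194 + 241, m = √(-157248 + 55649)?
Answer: 11233 - I*√101599 ≈ 11233.0 - 318.75*I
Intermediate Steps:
m = I*√101599 (m = √(-101599) = I*√101599 ≈ 318.75*I)
B = 47
U(S) = 4416 - 92*S (U(S) = -92*(-48 + S) = 4416 - 92*S)
O = -I*√101599 ≈ -318.75*I
(O + U(B)) + (146324 - 1*135183) = (-I*√101599 + (4416 - 92*47)) + (146324 - 1*135183) = (-I*√101599 + (4416 - 4324)) + (146324 - 135183) = (-I*√101599 + 92) + 11141 = (92 - I*√101599) + 11141 = 11233 - I*√101599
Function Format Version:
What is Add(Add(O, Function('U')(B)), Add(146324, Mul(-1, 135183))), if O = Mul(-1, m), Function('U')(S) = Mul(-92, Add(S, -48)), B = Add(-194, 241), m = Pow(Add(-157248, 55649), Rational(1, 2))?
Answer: Add(11233, Mul(-1, I, Pow(101599, Rational(1, 2)))) ≈ Add(11233., Mul(-318.75, I))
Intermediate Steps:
m = Mul(I, Pow(101599, Rational(1, 2))) (m = Pow(-101599, Rational(1, 2)) = Mul(I, Pow(101599, Rational(1, 2))) ≈ Mul(318.75, I))
B = 47
Function('U')(S) = Add(4416, Mul(-92, S)) (Function('U')(S) = Mul(-92, Add(-48, S)) = Add(4416, Mul(-92, S)))
O = Mul(-1, I, Pow(101599, Rational(1, 2))) (O = Mul(-1, Mul(I, Pow(101599, Rational(1, 2)))) = Mul(-1, I, Pow(101599, Rational(1, 2))) ≈ Mul(-318.75, I))
Add(Add(O, Function('U')(B)), Add(146324, Mul(-1, 135183))) = Add(Add(Mul(-1, I, Pow(101599, Rational(1, 2))), Add(4416, Mul(-92, 47))), Add(146324, Mul(-1, 135183))) = Add(Add(Mul(-1, I, Pow(101599, Rational(1, 2))), Add(4416, -4324)), Add(146324, -135183)) = Add(Add(Mul(-1, I, Pow(101599, Rational(1, 2))), 92), 11141) = Add(Add(92, Mul(-1, I, Pow(101599, Rational(1, 2)))), 11141) = Add(11233, Mul(-1, I, Pow(101599, Rational(1, 2))))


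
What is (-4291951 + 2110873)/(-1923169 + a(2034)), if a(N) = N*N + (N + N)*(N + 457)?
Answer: -2181078/12347375 ≈ -0.17664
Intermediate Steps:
a(N) = N² + 2*N*(457 + N) (a(N) = N² + (2*N)*(457 + N) = N² + 2*N*(457 + N))
(-4291951 + 2110873)/(-1923169 + a(2034)) = (-4291951 + 2110873)/(-1923169 + 2034*(914 + 3*2034)) = -2181078/(-1923169 + 2034*(914 + 6102)) = -2181078/(-1923169 + 2034*7016) = -2181078/(-1923169 + 14270544) = -2181078/12347375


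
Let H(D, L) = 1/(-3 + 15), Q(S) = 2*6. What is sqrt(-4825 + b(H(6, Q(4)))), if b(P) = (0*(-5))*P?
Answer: 5*I*sqrt(193) ≈ 69.462*I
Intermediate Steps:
Q(S) = 12
H(D, L) = 1/12
b(P) = 0 (b(P) = 0*P = 0)
sqrt(-4825 + b(H(6, Q(4)))) = sqrt(-4825 + 0) = sqrt(-4825) = 5*I*sqrt(193)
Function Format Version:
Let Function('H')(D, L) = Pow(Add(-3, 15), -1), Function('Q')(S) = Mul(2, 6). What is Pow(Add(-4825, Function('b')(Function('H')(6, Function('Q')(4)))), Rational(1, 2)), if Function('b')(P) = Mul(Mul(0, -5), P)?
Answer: Mul(5, I, Pow(193, Rational(1, 2))) ≈ Mul(69.462, I)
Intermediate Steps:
Function('Q')(S) = 12
Function('H')(D, L) = Rational(1, 12) (Function('H')(D, L) = Pow(12, -1) = Rational(1, 12))
Function('b')(P) = 0 (Function('b')(P) = Mul(0, P) = 0)
Pow(Add(-4825, Function('b')(Function('H')(6, Function('Q')(4)))), Rational(1, 2)) = Pow(Add(-4825, 0), Rational(1, 2)) = Pow(-4825, Rational(1, 2)) = Mul(5, I, Pow(193, Rational(1, 2)))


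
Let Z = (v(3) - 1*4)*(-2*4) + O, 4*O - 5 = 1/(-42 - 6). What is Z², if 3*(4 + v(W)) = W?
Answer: 120802081/36864 ≈ 3277.0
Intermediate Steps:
v(W) = -4 + W/3
O = 239/192 (O = 5/4 + 1/(4*(-42 - 6)) = 5/4 + (¼)/(-48) = 5/4 + (¼)*(-1/48) = 5/4 - 1/192 = 239/192 ≈ 1.2448)
Z = 10991/192 (Z = ((-4 + (⅓)*3) - 1*4)*(-2*4) + 239/192 = ((-4 + 1) - 4)*(-8) + 239/192 = (-3 - 4)*(-8) + 239/192 = -7*(-8) + 239/192 = 56 + 239/192 = 10991/192 ≈ 57.245)
Z² = (10991/192)² = 120802081/36864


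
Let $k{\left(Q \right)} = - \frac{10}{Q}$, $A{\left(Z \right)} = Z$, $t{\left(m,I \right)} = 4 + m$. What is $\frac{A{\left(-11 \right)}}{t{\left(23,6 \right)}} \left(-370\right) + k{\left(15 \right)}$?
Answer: $\frac{4052}{27} \approx 150.07$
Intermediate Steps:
$\frac{A{\left(-11 \right)}}{t{\left(23,6 \right)}} \left(-370\right) + k{\left(15 \right)} = - \frac{11}{4 + 23} \left(-370\right) - \frac{10}{15} = - \frac{11}{27} \left(-370\right) - \frac{2}{3} = \left(-11\right) \frac{1}{27} \left(-370\right) - \frac{2}{3} = \left(- \frac{11}{27}\right) \left(-370\right) - \frac{2}{3} = \frac{4070}{27} - \frac{2}{3} = \frac{4052}{27}$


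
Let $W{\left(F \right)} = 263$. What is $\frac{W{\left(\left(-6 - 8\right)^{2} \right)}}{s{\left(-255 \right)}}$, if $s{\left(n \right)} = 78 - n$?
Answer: $\frac{263}{333} \approx 0.78979$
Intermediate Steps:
$\frac{W{\left(\left(-6 - 8\right)^{2} \right)}}{s{\left(-255 \right)}} = \frac{263}{78 - -255} = \frac{263}{78 + 255} = \frac{263}{333}$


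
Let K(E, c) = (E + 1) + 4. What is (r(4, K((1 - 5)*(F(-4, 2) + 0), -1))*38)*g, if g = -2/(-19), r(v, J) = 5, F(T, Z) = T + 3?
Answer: 20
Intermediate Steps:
F(T, Z) = 3 + T
K(E, c) = 5 + E (K(E, c) = (1 + E) + 4 = 5 + E)
g = 2/19 (g = -2*(-1/19) = 2/19 ≈ 0.10526)
(r(4, K((1 - 5)*(F(-4, 2) + 0), -1))*38)*g = (5*38)*(2/19) = 190*(2/19) = 20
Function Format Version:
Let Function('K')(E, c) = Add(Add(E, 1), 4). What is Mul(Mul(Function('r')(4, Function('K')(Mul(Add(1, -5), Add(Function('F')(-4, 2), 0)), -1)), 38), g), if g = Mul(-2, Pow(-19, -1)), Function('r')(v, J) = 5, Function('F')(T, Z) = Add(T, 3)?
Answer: 20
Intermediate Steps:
Function('F')(T, Z) = Add(3, T)
Function('K')(E, c) = Add(5, E) (Function('K')(E, c) = Add(Add(1, E), 4) = Add(5, E))
g = Rational(2, 19) (g = Mul(-2, Rational(-1, 19)) = Rational(2, 19) ≈ 0.10526)
Mul(Mul(Function('r')(4, Function('K')(Mul(Add(1, -5), Add(Function('F')(-4, 2), 0)), -1)), 38), g) = Mul(Mul(5, 38), Rational(2, 19)) = Mul(190, Rational(2, 19)) = 20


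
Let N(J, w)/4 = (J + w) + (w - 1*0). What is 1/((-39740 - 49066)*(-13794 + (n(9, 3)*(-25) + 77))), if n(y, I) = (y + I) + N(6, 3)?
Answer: 1/1351360902 ≈ 7.3999e-10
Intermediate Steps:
N(J, w) = 4*J + 8*w (N(J, w) = 4*((J + w) + (w - 1*0)) = 4*((J + w) + (w + 0)) = 4*((J + w) + w) = 4*(J + 2*w) = 4*J + 8*w)
n(y, I) = 48 + I + y (n(y, I) = (y + I) + (4*6 + 8*3) = (I + y) + (24 + 24) = (I + y) + 48 = 48 + I + y)
1/((-39740 - 49066)*(-13794 + (n(9, 3)*(-25) + 77))) = 1/((-39740 - 49066)*(-13794 + ((48 + 3 + 9)*(-25) + 77))) = 1/(-88806*(-13794 + (60*(-25) + 77))) = 1/(-88806*(-13794 + (-1500 + 77))) = 1/(-88806*(-13794 - 1423)) = 1/(-88806*(-15217)) = 1/1351360902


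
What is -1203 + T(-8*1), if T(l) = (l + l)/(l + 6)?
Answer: -1195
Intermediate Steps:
T(l) = 2*l/(6 + l) (T(l) = (2*l)/(6 + l) = 2*l/(6 + l))
-1203 + T(-8*1) = -1203 + 2*(-8*1)/(6 - 8*1) = -1203 + 2*(-8)/(6 - 8) = -1203 + 2*(-8)/(-2) = -1203 + 2*(-8)*(-½) = -1203 + 8 = -1195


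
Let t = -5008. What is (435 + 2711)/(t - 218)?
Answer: -121/201 ≈ -0.60199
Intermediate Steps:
(435 + 2711)/(t - 218) = (435 + 2711)/(-5008 - 218) = 3146/(-5226) = 3146*(-1/5226) = -121/201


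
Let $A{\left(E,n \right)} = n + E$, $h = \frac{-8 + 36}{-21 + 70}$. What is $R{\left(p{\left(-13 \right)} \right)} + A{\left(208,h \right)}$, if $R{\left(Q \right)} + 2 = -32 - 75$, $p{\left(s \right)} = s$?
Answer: $\frac{697}{7} \approx 99.571$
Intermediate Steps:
$h = \frac{4}{7}$ ($h = \frac{28}{49} = 28 \cdot \frac{1}{49} = \frac{4}{7} \approx 0.57143$)
$A{\left(E,n \right)} = E + n$
$R{\left(Q \right)} = -109$ ($R{\left(Q \right)} = -2 - 107 = -109$)
$R{\left(p{\left(-13 \right)} \right)} + A{\left(208,h \right)} = -109 + \left(208 + \frac{4}{7}\right) = -109 + \frac{1460}{7} = \frac{697}{7}$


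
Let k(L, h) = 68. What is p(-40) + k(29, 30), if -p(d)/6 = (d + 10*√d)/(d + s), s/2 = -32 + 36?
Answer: 121/2 + 15*I*√10/4 ≈ 60.5 + 11.859*I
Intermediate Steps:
s = 8 (s = 2*(-32 + 36) = 2*4 = 8)
p(d) = -6*(d + 10*√d)/(8 + d) (p(d) = -6*(d + 10*√d)/(d + 8) = -6*(d + 10*√d)/(8 + d))
p(-40) + k(29, 30) = 6*(-1*(-40) - 20*I*√10)/(8 - 40) + 68 = 6*(40 - 20*I*√10)/(-32) + 68 = 6*(-1/32)*(40 - 20*I*√10) + 68 = (-15/2 + 15*I*√10/4) + 68 = 121/2 + 15*I*√10/4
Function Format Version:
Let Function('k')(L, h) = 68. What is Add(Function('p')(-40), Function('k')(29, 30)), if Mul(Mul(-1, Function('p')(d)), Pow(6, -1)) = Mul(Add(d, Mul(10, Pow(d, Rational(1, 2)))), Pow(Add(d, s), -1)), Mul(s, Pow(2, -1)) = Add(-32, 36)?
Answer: Add(Rational(121, 2), Mul(Rational(15, 4), I, Pow(10, Rational(1, 2)))) ≈ Add(60.500, Mul(11.859, I))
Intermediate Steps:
s = 8 (s = Mul(2, Add(-32, 36)) = Mul(2, 4) = 8)
Function('p')(d) = Mul(-6, Pow(Add(8, d), -1), Add(d, Mul(10, Pow(d, Rational(1, 2))))) (Function('p')(d) = Mul(-6, Mul(Add(d, Mul(10, Pow(d, Rational(1, 2)))), Pow(Add(d, 8), -1))) = Mul(-6, Mul(Add(d, Mul(10, Pow(d, Rational(1, 2)))), Pow(Add(8, d), -1))) = Mul(-6, Mul(Pow(Add(8, d), -1), Add(d, Mul(10, Pow(d, Rational(1, 2)))))) = Mul(-6, Pow(Add(8, d), -1), Add(d, Mul(10, Pow(d, Rational(1, 2))))))
Add(Function('p')(-40), Function('k')(29, 30)) = Add(Mul(6, Pow(Add(8, -40), -1), Add(Mul(-1, -40), Mul(-10, Pow(-40, Rational(1, 2))))), 68) = Add(Mul(6, Pow(-32, -1), Add(40, Mul(-10, Mul(2, I, Pow(10, Rational(1, 2)))))), 68) = Add(Mul(6, Rational(-1, 32), Add(40, Mul(-20, I, Pow(10, Rational(1, 2))))), 68) = Add(Add(Rational(-15, 2), Mul(Rational(15, 4), I, Pow(10, Rational(1, 2)))), 68) = Add(Rational(121, 2), Mul(Rational(15, 4), I, Pow(10, Rational(1, 2))))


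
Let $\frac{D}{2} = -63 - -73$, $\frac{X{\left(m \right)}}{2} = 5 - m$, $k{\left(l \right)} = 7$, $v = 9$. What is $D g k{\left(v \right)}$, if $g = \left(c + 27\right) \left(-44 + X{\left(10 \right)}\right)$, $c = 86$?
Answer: $-854280$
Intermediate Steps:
$X{\left(m \right)} = 10 - 2 m$ ($X{\left(m \right)} = 2 \left(5 - m\right) = 10 - 2 m$)
$D = 20$ ($D = 2 \left(-63 - -73\right) = 2 \left(-63 + 73\right) = 2 \cdot 10 = 20$)
$g = -6102$ ($g = \left(86 + 27\right) \left(-44 + \left(10 - 20\right)\right) = 113 \left(-44 + \left(10 - 20\right)\right) = 113 \left(-44 - 10\right) = 113 \left(-54\right) = -6102$)
$D g k{\left(v \right)} = 20 \left(-6102\right) 7 = \left(-122040\right) 7 = -854280$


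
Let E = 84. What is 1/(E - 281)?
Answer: -1/197 ≈ -0.0050761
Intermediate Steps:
1/(E - 281) = 1/(84 - 281) = 1/(-197) = -1/197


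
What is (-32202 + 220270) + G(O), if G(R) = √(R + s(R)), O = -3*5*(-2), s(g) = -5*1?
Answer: 188073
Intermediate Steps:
s(g) = -5
O = 30 (O = -15*(-2) = 30)
G(R) = √(-5 + R) (G(R) = √(R - 5) = √(-5 + R))
(-32202 + 220270) + G(O) = (-32202 + 220270) + √(-5 + 30) = 188068 + √25 = 188068 + 5 = 188073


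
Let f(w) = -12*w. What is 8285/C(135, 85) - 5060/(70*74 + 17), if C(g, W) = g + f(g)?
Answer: -10114249/1543509 ≈ -6.5528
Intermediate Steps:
C(g, W) = -11*g (C(g, W) = g - 12*g = -11*g)
8285/C(135, 85) - 5060/(70*74 + 17) = 8285/((-11*135)) - 5060/(70*74 + 17) = 8285/(-1485) - 5060/(5180 + 17) = 8285*(-1/1485) - 5060/5197 = -1657/297 - 5060*1/5197 = -1657/297 - 5060/5197 = -10114249/1543509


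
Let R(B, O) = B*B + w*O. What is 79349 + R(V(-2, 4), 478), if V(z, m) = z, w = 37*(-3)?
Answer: 26295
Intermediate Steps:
w = -111
R(B, O) = B² - 111*O (R(B, O) = B*B - 111*O = B² - 111*O)
79349 + R(V(-2, 4), 478) = 79349 + ((-2)² - 111*478) = 79349 + (4 - 53058) = 79349 - 53054 = 26295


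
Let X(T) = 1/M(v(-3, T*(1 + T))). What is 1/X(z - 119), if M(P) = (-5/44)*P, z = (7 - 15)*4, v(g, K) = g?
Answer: 15/44 ≈ 0.34091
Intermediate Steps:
z = -32 (z = -8*4 = -32)
M(P) = -5*P/44 (M(P) = (-5*1/44)*P = -5*P/44)
X(T) = 44/15 (X(T) = 1/(-5/44*(-3)) = 1/(15/44) = 44/15)
1/X(z - 119) = 1/(44/15) = 15/44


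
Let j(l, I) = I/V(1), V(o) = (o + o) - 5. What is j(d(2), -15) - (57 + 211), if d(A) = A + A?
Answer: -263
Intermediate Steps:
d(A) = 2*A
V(o) = -5 + 2*o (V(o) = 2*o - 5 = -5 + 2*o)
j(l, I) = -I/3 (j(l, I) = I/(-5 + 2*1) = I/(-5 + 2) = I/(-3) = I*(-⅓) = -I/3)
j(d(2), -15) - (57 + 211) = -⅓*(-15) - (57 + 211) = 5 - 1*268 = 5 - 268 = -263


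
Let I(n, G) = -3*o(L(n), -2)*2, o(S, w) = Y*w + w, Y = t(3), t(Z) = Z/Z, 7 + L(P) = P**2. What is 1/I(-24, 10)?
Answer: 1/24 ≈ 0.041667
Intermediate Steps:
L(P) = -7 + P**2
t(Z) = 1
Y = 1
o(S, w) = 2*w (o(S, w) = 1*w + w = w + w = 2*w)
I(n, G) = 24 (I(n, G) = -6*(-2)*2 = -3*(-4)*2 = 12*2 = 24)
1/I(-24, 10) = 1/24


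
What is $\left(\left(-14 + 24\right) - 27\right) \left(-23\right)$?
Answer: $391$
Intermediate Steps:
$\left(\left(-14 + 24\right) - 27\right) \left(-23\right) = \left(10 - 27\right) \left(-23\right) = \left(-17\right) \left(-23\right) = 391$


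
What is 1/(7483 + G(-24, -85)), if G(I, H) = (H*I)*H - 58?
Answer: -1/165975 ≈ -6.0250e-6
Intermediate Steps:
G(I, H) = -58 + I*H² (G(I, H) = I*H² - 58 = -58 + I*H²)
1/(7483 + G(-24, -85)) = 1/(7483 + (-58 - 24*(-85)²)) = 1/(7483 + (-58 - 24*7225)) = 1/(7483 + (-58 - 173400)) = 1/(7483 - 173458) = 1/(-165975) = -1/165975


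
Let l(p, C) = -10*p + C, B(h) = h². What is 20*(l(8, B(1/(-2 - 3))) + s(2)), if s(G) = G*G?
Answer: -7596/5 ≈ -1519.2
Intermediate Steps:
s(G) = G²
l(p, C) = C - 10*p
20*(l(8, B(1/(-2 - 3))) + s(2)) = 20*(((1/(-2 - 3))² - 10*8) + 2²) = 20*(((1/(-5))² - 80) + 4) = 20*(((-⅕)² - 80) + 4) = 20*((1/25 - 80) + 4) = 20*(-1999/25 + 4) = 20*(-1899/25) = -7596/5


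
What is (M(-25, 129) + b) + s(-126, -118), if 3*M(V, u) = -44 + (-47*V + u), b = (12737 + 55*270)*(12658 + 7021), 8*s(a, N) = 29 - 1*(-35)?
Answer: 542885001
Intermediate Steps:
s(a, N) = 8 (s(a, N) = (29 - 1*(-35))/8 = (29 + 35)/8 = (1/8)*64 = 8)
b = 542884573 (b = (12737 + 14850)*19679 = 27587*19679 = 542884573)
M(V, u) = -44/3 - 47*V/3 + u/3 (M(V, u) = (-44 + (-47*V + u))/3 = (-44 + (u - 47*V))/3 = (-44 + u - 47*V)/3 = -44/3 - 47*V/3 + u/3)
(M(-25, 129) + b) + s(-126, -118) = ((-44/3 - 47/3*(-25) + (1/3)*129) + 542884573) + 8 = ((-44/3 + 1175/3 + 43) + 542884573) + 8 = (420 + 542884573) + 8 = 542884993 + 8 = 542885001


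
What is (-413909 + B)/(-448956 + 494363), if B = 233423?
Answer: -180486/45407 ≈ -3.9748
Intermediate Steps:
(-413909 + B)/(-448956 + 494363) = (-413909 + 233423)/(-448956 + 494363) = -180486/45407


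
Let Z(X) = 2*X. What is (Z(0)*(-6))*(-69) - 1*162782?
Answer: -162782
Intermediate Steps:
(Z(0)*(-6))*(-69) - 1*162782 = ((2*0)*(-6))*(-69) - 1*162782 = (0*(-6))*(-69) - 162782 = 0*(-69) - 162782 = 0 - 162782 = -162782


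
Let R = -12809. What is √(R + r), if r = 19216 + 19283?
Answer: √25690 ≈ 160.28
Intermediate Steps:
r = 38499
√(R + r) = √(-12809 + 38499) = √25690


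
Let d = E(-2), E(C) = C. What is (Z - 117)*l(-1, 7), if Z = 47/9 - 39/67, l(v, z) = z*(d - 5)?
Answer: 3319897/603 ≈ 5505.6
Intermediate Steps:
d = -2
l(v, z) = -7*z (l(v, z) = z*(-2 - 5) = z*(-7) = -7*z)
Z = 2798/603 (Z = 47*(1/9) - 39*1/67 = 47/9 - 39/67 = 2798/603 ≈ 4.6401)
(Z - 117)*l(-1, 7) = (2798/603 - 117)*(-7*7) = -67753/603*(-49) = 3319897/603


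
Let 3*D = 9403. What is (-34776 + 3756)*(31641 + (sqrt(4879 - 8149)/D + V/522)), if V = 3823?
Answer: -85410597250/87 - 93060*I*sqrt(3270)/9403 ≈ -9.8173e+8 - 565.94*I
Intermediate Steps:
D = 9403/3 (D = (1/3)*9403 = 9403/3 ≈ 3134.3)
(-34776 + 3756)*(31641 + (sqrt(4879 - 8149)/D + V/522)) = (-34776 + 3756)*(31641 + (sqrt(4879 - 8149)/(9403/3) + 3823/522)) = -31020*(31641 + (sqrt(-3270)*(3/9403) + 3823*(1/522))) = -31020*(31641 + ((I*sqrt(3270))*(3/9403) + 3823/522)) = -31020*(31641 + (3*I*sqrt(3270)/9403 + 3823/522)) = -31020*(31641 + (3823/522 + 3*I*sqrt(3270)/9403)) = -31020*(16520425/522 + 3*I*sqrt(3270)/9403) = -85410597250/87 - 93060*I*sqrt(3270)/9403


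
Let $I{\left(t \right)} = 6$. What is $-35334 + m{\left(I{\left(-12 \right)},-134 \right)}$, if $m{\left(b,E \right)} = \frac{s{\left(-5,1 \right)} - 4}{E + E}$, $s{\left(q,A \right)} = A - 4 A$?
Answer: $- \frac{9469505}{268} \approx -35334.0$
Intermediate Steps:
$s{\left(q,A \right)} = - 3 A$
$m{\left(b,E \right)} = - \frac{7}{2 E}$ ($m{\left(b,E \right)} = \frac{\left(-3\right) 1 - 4}{E + E} = \frac{-3 - 4}{2 E} = - 7 \frac{1}{2 E} = - \frac{7}{2 E}$)
$-35334 + m{\left(I{\left(-12 \right)},-134 \right)} = -35334 - \frac{7}{2 \left(-134\right)} = -35334 - - \frac{7}{268} = -35334 + \frac{7}{268} = - \frac{9469505}{268}$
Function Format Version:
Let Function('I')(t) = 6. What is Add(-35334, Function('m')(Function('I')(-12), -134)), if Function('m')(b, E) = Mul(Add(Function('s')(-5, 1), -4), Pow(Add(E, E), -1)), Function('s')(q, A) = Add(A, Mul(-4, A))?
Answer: Rational(-9469505, 268) ≈ -35334.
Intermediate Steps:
Function('s')(q, A) = Mul(-3, A)
Function('m')(b, E) = Mul(Rational(-7, 2), Pow(E, -1)) (Function('m')(b, E) = Mul(Add(Mul(-3, 1), -4), Pow(Add(E, E), -1)) = Mul(Add(-3, -4), Pow(Mul(2, E), -1)) = Mul(-7, Mul(Rational(1, 2), Pow(E, -1))) = Mul(Rational(-7, 2), Pow(E, -1)))
Add(-35334, Function('m')(Function('I')(-12), -134)) = Add(-35334, Mul(Rational(-7, 2), Pow(-134, -1))) = Add(-35334, Mul(Rational(-7, 2), Rational(-1, 134))) = Add(-35334, Rational(7, 268)) = Rational(-9469505, 268)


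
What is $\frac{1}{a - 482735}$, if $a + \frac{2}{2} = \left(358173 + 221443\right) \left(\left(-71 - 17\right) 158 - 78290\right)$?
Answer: $- \frac{1}{53437600240} \approx -1.8713 \cdot 10^{-11}$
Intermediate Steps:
$a = -53437117505$ ($a = -1 + \left(358173 + 221443\right) \left(\left(-71 - 17\right) 158 - 78290\right) = -1 + 579616 \left(\left(-88\right) 158 - 78290\right) = -1 + 579616 \left(-13904 - 78290\right) = -1 + 579616 \left(-92194\right) = -1 - 53437117504 = -53437117505$)
$\frac{1}{a - 482735} = \frac{1}{-53437117505 - 482735} = \frac{1}{-53437600240} = - \frac{1}{53437600240}$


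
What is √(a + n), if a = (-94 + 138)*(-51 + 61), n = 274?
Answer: √714 ≈ 26.721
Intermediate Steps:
a = 440 (a = 44*10 = 440)
√(a + n) = √(440 + 274) = √714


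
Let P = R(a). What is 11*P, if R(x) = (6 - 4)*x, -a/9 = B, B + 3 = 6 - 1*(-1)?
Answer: -792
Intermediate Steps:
B = 4 (B = -3 + (6 - 1*(-1)) = -3 + (6 + 1) = -3 + 7 = 4)
a = -36 (a = -9*4 = -36)
R(x) = 2*x
P = -72 (P = 2*(-36) = -72)
11*P = 11*(-72) = -792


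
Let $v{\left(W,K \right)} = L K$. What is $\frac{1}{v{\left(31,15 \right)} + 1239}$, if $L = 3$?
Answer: $\frac{1}{1284} \approx 0.00077882$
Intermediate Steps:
$v{\left(W,K \right)} = 3 K$
$\frac{1}{v{\left(31,15 \right)} + 1239} = \frac{1}{3 \cdot 15 + 1239} = \frac{1}{45 + 1239} = \frac{1}{1284}$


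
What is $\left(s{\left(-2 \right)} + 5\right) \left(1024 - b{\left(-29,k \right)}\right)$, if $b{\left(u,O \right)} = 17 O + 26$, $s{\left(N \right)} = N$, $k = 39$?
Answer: $1005$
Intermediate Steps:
$b{\left(u,O \right)} = 26 + 17 O$
$\left(s{\left(-2 \right)} + 5\right) \left(1024 - b{\left(-29,k \right)}\right) = \left(-2 + 5\right) \left(1024 - \left(26 + 17 \cdot 39\right)\right) = 3 \left(1024 - \left(26 + 663\right)\right) = 3 \left(1024 - 689\right) = 3 \cdot 335 = 1005$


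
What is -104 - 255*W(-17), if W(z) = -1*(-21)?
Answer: -5459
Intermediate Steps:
W(z) = 21
-104 - 255*W(-17) = -104 - 255*21 = -104 - 5355 = -5459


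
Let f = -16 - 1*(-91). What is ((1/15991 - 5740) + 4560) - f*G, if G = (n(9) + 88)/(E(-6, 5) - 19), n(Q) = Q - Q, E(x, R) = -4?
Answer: -328455117/367793 ≈ -893.04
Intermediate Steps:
n(Q) = 0
G = -88/23 (G = (0 + 88)/(-4 - 19) = 88/(-23) = 88*(-1/23) = -88/23 ≈ -3.8261)
f = 75 (f = -16 + 91 = 75)
((1/15991 - 5740) + 4560) - f*G = ((1/15991 - 5740) + 4560) - 75*(-88)/23 = ((1/15991 - 5740) + 4560) - 1*(-6600/23) = (-91788339/15991 + 4560) + 6600/23 = -18869379/15991 + 6600/23 = -328455117/367793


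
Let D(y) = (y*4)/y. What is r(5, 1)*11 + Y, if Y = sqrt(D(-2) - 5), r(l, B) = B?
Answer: 11 + I ≈ 11.0 + 1.0*I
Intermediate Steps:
D(y) = 4 (D(y) = (4*y)/y = 4)
Y = I (Y = sqrt(4 - 5) = sqrt(-1) = I ≈ 1.0*I)
r(5, 1)*11 + Y = 1*11 + I = 11 + I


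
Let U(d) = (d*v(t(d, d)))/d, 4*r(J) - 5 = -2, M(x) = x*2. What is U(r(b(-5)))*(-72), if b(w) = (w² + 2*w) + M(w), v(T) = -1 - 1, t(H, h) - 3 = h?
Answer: 144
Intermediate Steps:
M(x) = 2*x
t(H, h) = 3 + h
v(T) = -2
b(w) = w² + 4*w (b(w) = (w² + 2*w) + 2*w = w² + 4*w)
r(J) = ¾ (r(J) = 5/4 + (¼)*(-2) = 5/4 - ½ = ¾)
U(d) = -2 (U(d) = (d*(-2))/d = (-2*d)/d = -2)
U(r(b(-5)))*(-72) = -2*(-72) = 144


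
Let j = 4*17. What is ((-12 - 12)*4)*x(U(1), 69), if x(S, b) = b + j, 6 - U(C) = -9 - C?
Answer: -13152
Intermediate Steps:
U(C) = 15 + C (U(C) = 6 - (-9 - C) = 6 + (9 + C) = 15 + C)
j = 68
x(S, b) = 68 + b (x(S, b) = b + 68 = 68 + b)
((-12 - 12)*4)*x(U(1), 69) = ((-12 - 12)*4)*(68 + 69) = -24*4*137 = -96*137 = -13152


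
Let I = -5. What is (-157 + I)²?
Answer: 26244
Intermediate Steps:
(-157 + I)² = (-157 - 5)² = (-162)² = 26244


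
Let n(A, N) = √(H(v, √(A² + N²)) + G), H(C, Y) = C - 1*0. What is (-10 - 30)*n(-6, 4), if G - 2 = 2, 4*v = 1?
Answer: -20*√17 ≈ -82.462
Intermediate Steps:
v = ¼ (v = (¼)*1 = ¼ ≈ 0.25000)
G = 4 (G = 2 + 2 = 4)
H(C, Y) = C (H(C, Y) = C + 0 = C)
n(A, N) = √17/2 (n(A, N) = √(¼ + 4) = √(17/4) = √17/2)
(-10 - 30)*n(-6, 4) = (-10 - 30)*(√17/2) = -20*√17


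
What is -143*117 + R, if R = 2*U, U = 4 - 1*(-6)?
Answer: -16711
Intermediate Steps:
U = 10 (U = 4 + 6 = 10)
R = 20 (R = 2*10 = 20)
-143*117 + R = -143*117 + 20 = -16731 + 20 = -16711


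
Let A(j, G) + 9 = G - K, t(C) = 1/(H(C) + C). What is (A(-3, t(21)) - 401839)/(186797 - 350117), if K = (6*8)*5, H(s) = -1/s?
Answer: 176918699/71860800 ≈ 2.4620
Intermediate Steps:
K = 240 (K = 48*5 = 240)
t(C) = 1/(C - 1/C) (t(C) = 1/(-1/C + C) = 1/(C - 1/C))
A(j, G) = -249 + G (A(j, G) = -9 + (G - 1*240) = -9 + (G - 240) = -9 + (-240 + G) = -249 + G)
(A(-3, t(21)) - 401839)/(186797 - 350117) = ((-249 + 21/(-1 + 21**2)) - 401839)/(186797 - 350117) = ((-249 + 21/(-1 + 441)) - 401839)/(-163320) = ((-249 + 21/440) - 401839)*(-1/163320) = (-109539/440 - 401839)*(-1/163320) = -176918699/440*(-1/163320) = 176918699/71860800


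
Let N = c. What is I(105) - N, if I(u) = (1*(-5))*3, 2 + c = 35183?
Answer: -35196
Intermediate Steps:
c = 35181 (c = -2 + 35183 = 35181)
I(u) = -15 (I(u) = -5*3 = -15)
N = 35181
I(105) - N = -15 - 1*35181 = -15 - 35181 = -35196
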